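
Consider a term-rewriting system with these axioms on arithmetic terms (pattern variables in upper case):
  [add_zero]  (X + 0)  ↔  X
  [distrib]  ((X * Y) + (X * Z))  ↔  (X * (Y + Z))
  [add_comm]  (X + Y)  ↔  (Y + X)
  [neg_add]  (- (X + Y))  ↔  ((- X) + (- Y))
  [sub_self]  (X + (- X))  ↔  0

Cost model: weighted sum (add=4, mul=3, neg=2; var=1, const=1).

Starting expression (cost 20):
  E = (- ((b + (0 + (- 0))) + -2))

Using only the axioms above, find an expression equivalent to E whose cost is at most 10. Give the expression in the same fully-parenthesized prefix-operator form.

(- (b + -2))   [cost 8]

step 1: sub_self (→) rewrites (0 + (- 0)) into 0, now (- ((b + 0) + -2))
step 2: add_zero (→) rewrites (b + 0) into b, reaching cost 8 (bound 10)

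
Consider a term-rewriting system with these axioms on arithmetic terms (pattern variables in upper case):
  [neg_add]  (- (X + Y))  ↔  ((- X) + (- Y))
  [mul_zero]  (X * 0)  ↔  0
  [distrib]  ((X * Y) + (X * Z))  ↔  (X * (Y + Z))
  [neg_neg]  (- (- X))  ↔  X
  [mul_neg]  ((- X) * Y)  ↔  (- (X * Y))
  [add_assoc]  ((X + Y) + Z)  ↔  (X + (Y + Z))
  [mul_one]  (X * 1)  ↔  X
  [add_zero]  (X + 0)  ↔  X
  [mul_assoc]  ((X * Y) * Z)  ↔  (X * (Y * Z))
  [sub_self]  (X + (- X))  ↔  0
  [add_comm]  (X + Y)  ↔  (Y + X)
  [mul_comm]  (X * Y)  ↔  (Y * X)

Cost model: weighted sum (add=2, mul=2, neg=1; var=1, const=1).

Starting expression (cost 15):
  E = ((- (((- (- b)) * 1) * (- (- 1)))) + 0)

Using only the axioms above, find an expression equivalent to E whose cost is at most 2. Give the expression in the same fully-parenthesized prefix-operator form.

(- b)   [cost 2]

1. [mul_one →] ((- (- b)) * 1)  →  (- (- b));  E = ((- ((- (- b)) * (- (- 1)))) + 0)
2. [neg_neg →] (- (- b))  →  b;  E = ((- (b * (- (- 1)))) + 0)
3. [neg_neg →] (- (- 1))  →  1;  E = ((- (b * 1)) + 0)
4. [mul_one →] (b * 1)  →  b;  E = ((- b) + 0)
5. [add_zero →] ((- b) + 0)  →  (- b);  cost 2 ≤ 2, done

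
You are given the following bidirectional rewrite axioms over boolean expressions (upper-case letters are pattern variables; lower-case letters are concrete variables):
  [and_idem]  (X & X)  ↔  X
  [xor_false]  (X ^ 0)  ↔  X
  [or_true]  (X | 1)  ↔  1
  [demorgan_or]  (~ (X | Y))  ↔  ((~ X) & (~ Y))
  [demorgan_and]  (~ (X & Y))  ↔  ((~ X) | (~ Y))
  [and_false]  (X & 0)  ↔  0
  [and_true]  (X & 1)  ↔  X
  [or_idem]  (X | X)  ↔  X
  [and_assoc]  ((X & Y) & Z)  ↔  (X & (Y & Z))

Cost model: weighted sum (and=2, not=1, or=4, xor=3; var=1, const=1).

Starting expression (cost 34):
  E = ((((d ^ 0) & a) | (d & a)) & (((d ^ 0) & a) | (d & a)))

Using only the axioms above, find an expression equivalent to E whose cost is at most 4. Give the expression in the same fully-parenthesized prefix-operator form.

(d & a)   [cost 4]

(1) ((((d ^ 0) & a) | (d & a)) & (((d ^ 0) & a) | (d & a)))  =[and_idem →]=  (((d ^ 0) & a) | (d & a))
(2) (d ^ 0)  =[xor_false →]=  d    ⊢ ((d & a) | (d & a))
(3) ((d & a) | (d & a))  =[or_idem →]=  (d & a)    ⊢ cost 4, within 4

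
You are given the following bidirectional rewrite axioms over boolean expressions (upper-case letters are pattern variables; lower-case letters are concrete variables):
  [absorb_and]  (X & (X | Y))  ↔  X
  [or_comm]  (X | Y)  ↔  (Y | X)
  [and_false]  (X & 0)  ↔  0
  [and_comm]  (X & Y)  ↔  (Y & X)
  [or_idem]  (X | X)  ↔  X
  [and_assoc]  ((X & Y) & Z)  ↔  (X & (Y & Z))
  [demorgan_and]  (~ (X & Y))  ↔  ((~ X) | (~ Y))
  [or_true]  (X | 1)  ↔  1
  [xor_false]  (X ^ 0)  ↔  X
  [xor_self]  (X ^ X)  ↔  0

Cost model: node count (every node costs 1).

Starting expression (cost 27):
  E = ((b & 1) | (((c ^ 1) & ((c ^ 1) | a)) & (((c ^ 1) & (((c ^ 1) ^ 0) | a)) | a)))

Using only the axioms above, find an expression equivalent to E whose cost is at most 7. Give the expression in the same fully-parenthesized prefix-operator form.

((b & 1) | (c ^ 1))   [cost 7]

1. [xor_false →] ((c ^ 1) ^ 0)  →  (c ^ 1);  E = ((b & 1) | (((c ^ 1) & ((c ^ 1) | a)) & (((c ^ 1) & ((c ^ 1) | a)) | a)))
2. [absorb_and →] (((c ^ 1) & ((c ^ 1) | a)) & (((c ^ 1) & ((c ^ 1) | a)) | a))  →  ((c ^ 1) & ((c ^ 1) | a));  E = ((b & 1) | ((c ^ 1) & ((c ^ 1) | a)))
3. [absorb_and →] ((c ^ 1) & ((c ^ 1) | a))  →  (c ^ 1);  cost 7 ≤ 7, done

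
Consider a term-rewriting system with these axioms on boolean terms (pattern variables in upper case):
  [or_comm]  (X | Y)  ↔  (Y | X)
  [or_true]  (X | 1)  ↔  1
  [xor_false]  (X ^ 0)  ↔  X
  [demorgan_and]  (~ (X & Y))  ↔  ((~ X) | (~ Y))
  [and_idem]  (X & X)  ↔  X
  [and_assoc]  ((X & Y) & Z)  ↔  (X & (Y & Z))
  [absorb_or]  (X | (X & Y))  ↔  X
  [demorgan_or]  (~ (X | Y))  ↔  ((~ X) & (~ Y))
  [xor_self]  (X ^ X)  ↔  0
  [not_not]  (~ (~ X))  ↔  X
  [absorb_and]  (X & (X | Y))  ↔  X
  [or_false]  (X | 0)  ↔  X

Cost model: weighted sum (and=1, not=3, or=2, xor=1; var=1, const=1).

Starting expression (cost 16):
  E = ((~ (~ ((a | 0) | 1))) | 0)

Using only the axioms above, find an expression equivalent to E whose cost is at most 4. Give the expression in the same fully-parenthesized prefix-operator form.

(a | 1)   [cost 4]

(1) (~ (~ ((a | 0) | 1)))  =[not_not →]=  ((a | 0) | 1)    ⊢ (((a | 0) | 1) | 0)
(2) (a | 0)  =[or_false →]=  a    ⊢ ((a | 1) | 0)
(3) ((a | 1) | 0)  =[or_false →]=  (a | 1)    ⊢ cost 4, within 4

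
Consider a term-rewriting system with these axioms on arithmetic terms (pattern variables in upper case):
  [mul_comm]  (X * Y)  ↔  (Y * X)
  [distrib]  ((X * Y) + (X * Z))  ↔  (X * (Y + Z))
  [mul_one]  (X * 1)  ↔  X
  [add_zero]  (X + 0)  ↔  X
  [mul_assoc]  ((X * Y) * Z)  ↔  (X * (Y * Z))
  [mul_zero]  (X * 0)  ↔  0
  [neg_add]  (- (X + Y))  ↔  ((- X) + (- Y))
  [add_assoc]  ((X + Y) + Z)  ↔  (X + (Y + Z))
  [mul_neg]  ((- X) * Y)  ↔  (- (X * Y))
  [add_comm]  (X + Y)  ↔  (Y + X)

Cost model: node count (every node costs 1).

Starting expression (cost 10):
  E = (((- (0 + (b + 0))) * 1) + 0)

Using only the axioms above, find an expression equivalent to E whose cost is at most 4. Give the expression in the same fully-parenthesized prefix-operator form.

1. [mul_one →] ((- (0 + (b + 0))) * 1)  →  (- (0 + (b + 0)));  E = ((- (0 + (b + 0))) + 0)
2. [add_zero →] (b + 0)  →  b;  E = ((- (0 + b)) + 0)
3. [add_zero →] ((- (0 + b)) + 0)  →  (- (0 + b));  cost 4 ≤ 4, done

(- (0 + b))   [cost 4]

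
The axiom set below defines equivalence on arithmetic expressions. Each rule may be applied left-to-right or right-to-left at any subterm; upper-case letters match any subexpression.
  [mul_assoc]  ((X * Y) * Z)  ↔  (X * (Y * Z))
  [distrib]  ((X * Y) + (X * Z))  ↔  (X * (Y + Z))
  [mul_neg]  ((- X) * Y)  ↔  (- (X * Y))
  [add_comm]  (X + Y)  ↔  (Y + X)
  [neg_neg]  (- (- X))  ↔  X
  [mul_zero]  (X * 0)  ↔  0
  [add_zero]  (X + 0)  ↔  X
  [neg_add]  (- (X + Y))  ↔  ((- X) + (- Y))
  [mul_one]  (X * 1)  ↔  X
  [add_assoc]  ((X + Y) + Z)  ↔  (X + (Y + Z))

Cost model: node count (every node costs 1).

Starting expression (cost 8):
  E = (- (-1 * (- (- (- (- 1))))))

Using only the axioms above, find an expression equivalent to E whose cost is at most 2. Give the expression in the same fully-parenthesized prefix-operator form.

(1) (- (- (- (- 1))))  =[neg_neg →]=  (- (- 1))    ⊢ (- (-1 * (- (- 1))))
(2) (- (- 1))  =[neg_neg →]=  1    ⊢ (- (-1 * 1))
(3) (-1 * 1)  =[mul_one →]=  -1    ⊢ cost 2, within 2

(- -1)   [cost 2]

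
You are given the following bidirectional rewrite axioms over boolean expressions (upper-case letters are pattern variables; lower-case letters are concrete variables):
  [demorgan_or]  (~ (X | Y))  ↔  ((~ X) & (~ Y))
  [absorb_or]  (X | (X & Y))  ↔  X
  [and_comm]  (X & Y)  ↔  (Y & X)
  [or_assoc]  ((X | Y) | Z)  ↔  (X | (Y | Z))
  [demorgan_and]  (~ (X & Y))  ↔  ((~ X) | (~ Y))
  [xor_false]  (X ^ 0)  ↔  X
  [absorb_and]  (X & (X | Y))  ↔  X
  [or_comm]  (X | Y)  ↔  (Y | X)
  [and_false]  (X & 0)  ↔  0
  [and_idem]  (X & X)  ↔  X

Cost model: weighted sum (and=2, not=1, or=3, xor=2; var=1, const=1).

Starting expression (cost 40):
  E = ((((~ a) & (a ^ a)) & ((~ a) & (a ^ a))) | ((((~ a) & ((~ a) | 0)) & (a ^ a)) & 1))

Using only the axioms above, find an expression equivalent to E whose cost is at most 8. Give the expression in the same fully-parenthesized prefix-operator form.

((~ a) & (a ^ a))   [cost 8]

(1) (((~ a) & (a ^ a)) & ((~ a) & (a ^ a)))  =[and_idem →]=  ((~ a) & (a ^ a))    ⊢ (((~ a) & (a ^ a)) | ((((~ a) & ((~ a) | 0)) & (a ^ a)) & 1))
(2) ((~ a) & ((~ a) | 0))  =[absorb_and →]=  (~ a)    ⊢ (((~ a) & (a ^ a)) | (((~ a) & (a ^ a)) & 1))
(3) (((~ a) & (a ^ a)) | (((~ a) & (a ^ a)) & 1))  =[absorb_or →]=  ((~ a) & (a ^ a))    ⊢ cost 8, within 8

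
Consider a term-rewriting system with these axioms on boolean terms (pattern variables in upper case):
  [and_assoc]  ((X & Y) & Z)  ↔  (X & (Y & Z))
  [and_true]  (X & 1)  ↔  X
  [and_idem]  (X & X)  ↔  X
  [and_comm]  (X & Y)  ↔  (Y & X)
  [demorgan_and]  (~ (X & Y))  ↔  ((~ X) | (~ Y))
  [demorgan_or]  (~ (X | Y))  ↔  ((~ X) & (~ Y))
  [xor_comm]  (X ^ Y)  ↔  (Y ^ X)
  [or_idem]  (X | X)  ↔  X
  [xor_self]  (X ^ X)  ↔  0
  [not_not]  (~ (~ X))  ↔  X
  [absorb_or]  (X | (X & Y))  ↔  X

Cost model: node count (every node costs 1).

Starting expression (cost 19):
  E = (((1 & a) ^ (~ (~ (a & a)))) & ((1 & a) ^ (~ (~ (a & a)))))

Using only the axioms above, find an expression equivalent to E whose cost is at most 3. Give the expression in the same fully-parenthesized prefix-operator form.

(1) (((1 & a) ^ (~ (~ (a & a)))) & ((1 & a) ^ (~ (~ (a & a)))))  =[and_idem →]=  ((1 & a) ^ (~ (~ (a & a))))
(2) (~ (~ (a & a)))  =[not_not →]=  (a & a)    ⊢ ((1 & a) ^ (a & a))
(3) (1 & a)  =[and_comm →]=  (a & 1)    ⊢ ((a & 1) ^ (a & a))
(4) (a & a)  =[and_idem →]=  a    ⊢ ((a & 1) ^ a)
(5) (a & 1)  =[and_true →]=  a    ⊢ cost 3, within 3

(a ^ a)   [cost 3]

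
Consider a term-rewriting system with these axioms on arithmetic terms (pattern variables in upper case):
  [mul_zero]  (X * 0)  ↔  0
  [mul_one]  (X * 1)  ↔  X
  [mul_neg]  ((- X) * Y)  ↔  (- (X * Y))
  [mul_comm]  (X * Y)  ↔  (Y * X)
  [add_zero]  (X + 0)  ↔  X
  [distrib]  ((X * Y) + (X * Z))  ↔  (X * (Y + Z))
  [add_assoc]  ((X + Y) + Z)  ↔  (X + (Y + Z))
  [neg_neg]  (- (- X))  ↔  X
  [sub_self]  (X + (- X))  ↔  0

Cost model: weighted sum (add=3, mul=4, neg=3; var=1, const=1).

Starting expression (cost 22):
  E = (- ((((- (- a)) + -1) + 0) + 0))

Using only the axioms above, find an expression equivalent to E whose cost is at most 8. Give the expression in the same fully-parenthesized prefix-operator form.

(- (a + -1))   [cost 8]

(1) (((- (- a)) + -1) + 0)  =[add_zero →]=  ((- (- a)) + -1)    ⊢ (- (((- (- a)) + -1) + 0))
(2) (- (- a))  =[neg_neg →]=  a    ⊢ (- ((a + -1) + 0))
(3) ((a + -1) + 0)  =[add_zero →]=  (a + -1)    ⊢ cost 8, within 8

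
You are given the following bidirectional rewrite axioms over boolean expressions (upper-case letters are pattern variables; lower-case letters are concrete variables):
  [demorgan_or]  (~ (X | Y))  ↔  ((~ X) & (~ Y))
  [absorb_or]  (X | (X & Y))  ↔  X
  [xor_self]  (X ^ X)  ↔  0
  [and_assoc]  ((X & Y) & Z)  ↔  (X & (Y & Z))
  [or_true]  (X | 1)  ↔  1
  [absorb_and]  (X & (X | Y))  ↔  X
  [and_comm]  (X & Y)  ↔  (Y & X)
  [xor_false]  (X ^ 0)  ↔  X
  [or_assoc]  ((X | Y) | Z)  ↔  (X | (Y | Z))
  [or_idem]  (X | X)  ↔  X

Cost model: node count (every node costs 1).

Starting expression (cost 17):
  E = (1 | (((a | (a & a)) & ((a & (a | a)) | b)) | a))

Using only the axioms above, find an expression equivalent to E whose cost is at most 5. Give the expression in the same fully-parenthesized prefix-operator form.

(1 | (a | a))   [cost 5]

1. [absorb_or →] (a | (a & a))  →  a;  E = (1 | ((a & ((a & (a | a)) | b)) | a))
2. [absorb_and →] (a & (a | a))  →  a;  E = (1 | ((a & (a | b)) | a))
3. [absorb_and →] (a & (a | b))  →  a;  cost 5 ≤ 5, done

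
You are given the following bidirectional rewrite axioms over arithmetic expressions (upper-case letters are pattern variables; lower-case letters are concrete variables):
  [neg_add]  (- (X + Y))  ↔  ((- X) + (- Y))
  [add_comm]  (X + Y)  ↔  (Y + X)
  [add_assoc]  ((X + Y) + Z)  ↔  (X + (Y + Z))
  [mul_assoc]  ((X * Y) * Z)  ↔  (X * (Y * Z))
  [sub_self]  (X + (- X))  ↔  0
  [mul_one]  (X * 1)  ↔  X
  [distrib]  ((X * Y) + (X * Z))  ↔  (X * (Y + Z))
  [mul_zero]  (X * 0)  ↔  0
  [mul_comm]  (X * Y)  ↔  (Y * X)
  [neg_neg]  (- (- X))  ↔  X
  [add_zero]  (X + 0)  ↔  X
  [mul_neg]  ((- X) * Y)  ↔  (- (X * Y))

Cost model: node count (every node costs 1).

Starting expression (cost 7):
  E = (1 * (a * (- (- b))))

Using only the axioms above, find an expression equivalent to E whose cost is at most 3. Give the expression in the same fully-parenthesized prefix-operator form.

(a * b)   [cost 3]

step 1: neg_neg (→) rewrites (- (- b)) into b, now (1 * (a * b))
step 2: mul_comm (→) rewrites (1 * (a * b)) into ((a * b) * 1)
step 3: mul_one (→) rewrites ((a * b) * 1) into (a * b), reaching cost 3 (bound 3)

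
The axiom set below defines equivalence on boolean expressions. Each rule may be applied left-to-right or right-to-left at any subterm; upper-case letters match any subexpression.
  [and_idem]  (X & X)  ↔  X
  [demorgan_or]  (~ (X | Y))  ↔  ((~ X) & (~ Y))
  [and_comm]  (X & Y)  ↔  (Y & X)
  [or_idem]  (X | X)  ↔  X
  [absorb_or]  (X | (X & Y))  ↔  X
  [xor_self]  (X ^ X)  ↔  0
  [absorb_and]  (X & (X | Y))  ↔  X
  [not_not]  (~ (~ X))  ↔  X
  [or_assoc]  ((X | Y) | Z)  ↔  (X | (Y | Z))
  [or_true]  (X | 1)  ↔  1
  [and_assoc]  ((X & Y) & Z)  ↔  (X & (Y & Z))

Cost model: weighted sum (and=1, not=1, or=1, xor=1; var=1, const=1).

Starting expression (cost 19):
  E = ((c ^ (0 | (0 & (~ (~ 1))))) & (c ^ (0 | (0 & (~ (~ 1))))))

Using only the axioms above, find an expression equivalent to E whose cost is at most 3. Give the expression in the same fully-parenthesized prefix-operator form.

(c ^ 0)   [cost 3]

(1) ((c ^ (0 | (0 & (~ (~ 1))))) & (c ^ (0 | (0 & (~ (~ 1))))))  =[and_idem →]=  (c ^ (0 | (0 & (~ (~ 1)))))
(2) (~ (~ 1))  =[not_not →]=  1    ⊢ (c ^ (0 | (0 & 1)))
(3) (0 | (0 & 1))  =[absorb_or →]=  0    ⊢ cost 3, within 3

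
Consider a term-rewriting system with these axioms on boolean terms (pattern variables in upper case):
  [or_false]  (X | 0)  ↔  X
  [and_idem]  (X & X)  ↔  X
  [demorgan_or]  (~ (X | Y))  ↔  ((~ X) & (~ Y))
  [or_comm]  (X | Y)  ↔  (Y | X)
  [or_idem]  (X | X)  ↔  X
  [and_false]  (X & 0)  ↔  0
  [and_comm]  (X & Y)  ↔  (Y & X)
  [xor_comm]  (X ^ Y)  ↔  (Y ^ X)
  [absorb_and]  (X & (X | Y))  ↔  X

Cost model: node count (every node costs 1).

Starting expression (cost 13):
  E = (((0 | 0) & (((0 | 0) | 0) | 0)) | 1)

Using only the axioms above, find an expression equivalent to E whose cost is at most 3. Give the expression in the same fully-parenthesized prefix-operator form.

(0 | 1)   [cost 3]

step 1: or_false (→) rewrites (((0 | 0) | 0) | 0) into ((0 | 0) | 0), now (((0 | 0) & ((0 | 0) | 0)) | 1)
step 2: or_idem (→) rewrites (0 | 0) into 0, now ((0 & ((0 | 0) | 0)) | 1)
step 3: or_idem (→) rewrites (0 | 0) into 0, now ((0 & (0 | 0)) | 1)
step 4: absorb_and (→) rewrites (0 & (0 | 0)) into 0, reaching cost 3 (bound 3)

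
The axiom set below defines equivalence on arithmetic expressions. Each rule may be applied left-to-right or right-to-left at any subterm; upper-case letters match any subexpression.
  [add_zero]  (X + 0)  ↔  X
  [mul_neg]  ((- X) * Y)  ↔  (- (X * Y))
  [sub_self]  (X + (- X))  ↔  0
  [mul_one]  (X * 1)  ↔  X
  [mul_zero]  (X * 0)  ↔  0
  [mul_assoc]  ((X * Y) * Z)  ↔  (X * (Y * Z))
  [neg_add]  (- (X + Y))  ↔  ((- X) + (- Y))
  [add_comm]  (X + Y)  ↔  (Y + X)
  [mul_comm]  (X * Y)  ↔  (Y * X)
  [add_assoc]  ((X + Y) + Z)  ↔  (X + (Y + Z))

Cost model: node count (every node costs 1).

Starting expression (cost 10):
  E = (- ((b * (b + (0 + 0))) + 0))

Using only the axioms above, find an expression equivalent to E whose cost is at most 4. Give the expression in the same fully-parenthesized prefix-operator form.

(1) (0 + 0)  =[add_zero →]=  0    ⊢ (- ((b * (b + 0)) + 0))
(2) ((b * (b + 0)) + 0)  =[add_zero →]=  (b * (b + 0))    ⊢ (- (b * (b + 0)))
(3) (b + 0)  =[add_zero →]=  b    ⊢ cost 4, within 4

(- (b * b))   [cost 4]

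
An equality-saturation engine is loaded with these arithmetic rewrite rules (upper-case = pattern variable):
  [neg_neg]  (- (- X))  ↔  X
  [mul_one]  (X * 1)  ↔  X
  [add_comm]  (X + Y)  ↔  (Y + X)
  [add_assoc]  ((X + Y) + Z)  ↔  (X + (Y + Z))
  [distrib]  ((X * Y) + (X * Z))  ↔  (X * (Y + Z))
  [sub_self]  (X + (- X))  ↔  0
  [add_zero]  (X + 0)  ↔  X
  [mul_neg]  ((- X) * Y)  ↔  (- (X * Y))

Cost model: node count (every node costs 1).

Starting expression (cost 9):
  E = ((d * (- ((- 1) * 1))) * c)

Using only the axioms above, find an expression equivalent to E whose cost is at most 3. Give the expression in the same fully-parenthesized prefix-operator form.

(1) ((- 1) * 1)  =[mul_one →]=  (- 1)    ⊢ ((d * (- (- 1))) * c)
(2) (- (- 1))  =[neg_neg →]=  1    ⊢ ((d * 1) * c)
(3) (d * 1)  =[mul_one →]=  d    ⊢ cost 3, within 3

(d * c)   [cost 3]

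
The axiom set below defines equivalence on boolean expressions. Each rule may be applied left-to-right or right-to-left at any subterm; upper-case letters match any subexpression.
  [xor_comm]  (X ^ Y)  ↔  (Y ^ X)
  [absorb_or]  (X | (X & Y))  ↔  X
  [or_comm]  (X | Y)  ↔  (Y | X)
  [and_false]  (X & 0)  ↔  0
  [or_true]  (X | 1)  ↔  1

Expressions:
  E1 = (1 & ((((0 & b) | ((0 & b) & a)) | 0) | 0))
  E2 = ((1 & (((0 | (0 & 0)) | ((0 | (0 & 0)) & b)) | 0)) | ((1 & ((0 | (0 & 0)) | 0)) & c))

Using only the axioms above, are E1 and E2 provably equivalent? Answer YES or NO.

1. [or_comm →] (((0 & b) | ((0 & b) & a)) | 0)  →  (0 | ((0 & b) | ((0 & b) & a)));  E1 = (1 & ((0 | ((0 & b) | ((0 & b) & a))) | 0))
2. [absorb_or →] ((0 & b) | ((0 & b) & a))  →  (0 & b);  E1 = (1 & ((0 | (0 & b)) | 0))
3. [absorb_or →] (0 | (0 & b))  →  0;  E1 = (1 & (0 | 0))
4. [absorb_or ←] 0  →  (0 | (0 & 0));  E1 = (1 & ((0 | (0 & 0)) | 0))
5. [absorb_or ←] (1 & ((0 | (0 & 0)) | 0))  →  ((1 & ((0 | (0 & 0)) | 0)) | ((1 & ((0 | (0 & 0)) | 0)) & c))
6. [absorb_or ←] (0 | (0 & 0))  →  ((0 | (0 & 0)) | ((0 | (0 & 0)) & b));  this is E2

YES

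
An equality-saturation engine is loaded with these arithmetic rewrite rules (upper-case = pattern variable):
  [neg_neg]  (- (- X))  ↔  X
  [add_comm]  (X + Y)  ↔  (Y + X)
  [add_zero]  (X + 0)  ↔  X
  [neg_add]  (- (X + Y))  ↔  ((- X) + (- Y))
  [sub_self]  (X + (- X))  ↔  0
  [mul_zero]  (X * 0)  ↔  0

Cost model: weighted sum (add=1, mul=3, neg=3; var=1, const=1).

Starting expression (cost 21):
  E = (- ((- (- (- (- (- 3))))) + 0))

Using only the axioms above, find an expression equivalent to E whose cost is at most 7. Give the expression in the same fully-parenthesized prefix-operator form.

(- (- 3))   [cost 7]

1. [add_zero →] ((- (- (- (- (- 3))))) + 0)  →  (- (- (- (- (- 3)))));  E = (- (- (- (- (- (- 3))))))
2. [neg_neg →] (- (- 3))  →  3;  E = (- (- (- (- 3))))
3. [neg_neg →] (- (- (- (- 3))))  →  (- (- 3));  cost 7 ≤ 7, done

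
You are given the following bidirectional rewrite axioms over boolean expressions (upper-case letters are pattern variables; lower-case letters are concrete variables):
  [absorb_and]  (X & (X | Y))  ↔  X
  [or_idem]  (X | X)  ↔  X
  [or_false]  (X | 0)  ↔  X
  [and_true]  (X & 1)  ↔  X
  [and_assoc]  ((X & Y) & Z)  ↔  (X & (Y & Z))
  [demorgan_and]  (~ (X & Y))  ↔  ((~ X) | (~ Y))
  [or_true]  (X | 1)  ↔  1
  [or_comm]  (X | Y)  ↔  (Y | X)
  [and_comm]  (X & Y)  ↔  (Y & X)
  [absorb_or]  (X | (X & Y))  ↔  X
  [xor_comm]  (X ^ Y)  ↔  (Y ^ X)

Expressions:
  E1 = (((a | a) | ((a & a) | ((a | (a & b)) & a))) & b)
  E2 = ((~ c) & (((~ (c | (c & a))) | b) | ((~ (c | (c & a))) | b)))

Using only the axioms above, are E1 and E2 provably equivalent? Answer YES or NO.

NO

All listed rules preserve value, hence provable equivalence implies equal values everywhere; look for a separating assignment.
a=0, b=0, c=0 gives E1 ↦ 0, E2 ↦ 1; values differ ⇒ not provably equivalent.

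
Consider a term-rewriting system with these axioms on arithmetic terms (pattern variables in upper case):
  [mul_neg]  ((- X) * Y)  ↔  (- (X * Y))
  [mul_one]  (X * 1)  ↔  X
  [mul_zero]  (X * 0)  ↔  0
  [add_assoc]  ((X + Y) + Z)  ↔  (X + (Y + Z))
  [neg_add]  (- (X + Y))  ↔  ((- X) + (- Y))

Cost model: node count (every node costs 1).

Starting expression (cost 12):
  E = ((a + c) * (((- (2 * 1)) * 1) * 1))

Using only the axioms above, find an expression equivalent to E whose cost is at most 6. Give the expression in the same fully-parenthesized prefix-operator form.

1. [mul_one →] (2 * 1)  →  2;  E = ((a + c) * (((- 2) * 1) * 1))
2. [mul_one →] ((- 2) * 1)  →  (- 2);  E = ((a + c) * ((- 2) * 1))
3. [mul_one →] ((- 2) * 1)  →  (- 2);  cost 6 ≤ 6, done

((a + c) * (- 2))   [cost 6]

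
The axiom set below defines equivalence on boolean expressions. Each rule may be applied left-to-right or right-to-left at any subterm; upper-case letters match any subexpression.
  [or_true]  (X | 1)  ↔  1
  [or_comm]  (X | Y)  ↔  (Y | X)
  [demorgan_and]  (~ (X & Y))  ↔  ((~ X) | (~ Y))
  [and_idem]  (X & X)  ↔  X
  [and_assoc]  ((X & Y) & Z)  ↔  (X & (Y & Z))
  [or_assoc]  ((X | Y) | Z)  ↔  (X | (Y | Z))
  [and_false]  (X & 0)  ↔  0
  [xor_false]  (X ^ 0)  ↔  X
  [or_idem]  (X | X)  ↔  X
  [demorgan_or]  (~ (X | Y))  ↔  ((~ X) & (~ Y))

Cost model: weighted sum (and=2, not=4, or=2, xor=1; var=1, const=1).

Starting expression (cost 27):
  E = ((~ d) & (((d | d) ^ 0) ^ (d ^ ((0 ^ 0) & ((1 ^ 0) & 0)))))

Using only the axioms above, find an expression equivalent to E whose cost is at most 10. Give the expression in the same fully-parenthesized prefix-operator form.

(1) (1 ^ 0)  =[xor_false →]=  1    ⊢ ((~ d) & (((d | d) ^ 0) ^ (d ^ ((0 ^ 0) & (1 & 0)))))
(2) (1 & 0)  =[and_false →]=  0    ⊢ ((~ d) & (((d | d) ^ 0) ^ (d ^ ((0 ^ 0) & 0))))
(3) (0 ^ 0)  =[xor_false →]=  0    ⊢ ((~ d) & (((d | d) ^ 0) ^ (d ^ (0 & 0))))
(4) (d | d)  =[or_idem →]=  d    ⊢ ((~ d) & ((d ^ 0) ^ (d ^ (0 & 0))))
(5) (0 & 0)  =[and_idem →]=  0    ⊢ ((~ d) & ((d ^ 0) ^ (d ^ 0)))
(6) (d ^ 0)  =[xor_false →]=  d    ⊢ ((~ d) & (d ^ (d ^ 0)))
(7) (d ^ 0)  =[xor_false →]=  d    ⊢ cost 10, within 10

((~ d) & (d ^ d))   [cost 10]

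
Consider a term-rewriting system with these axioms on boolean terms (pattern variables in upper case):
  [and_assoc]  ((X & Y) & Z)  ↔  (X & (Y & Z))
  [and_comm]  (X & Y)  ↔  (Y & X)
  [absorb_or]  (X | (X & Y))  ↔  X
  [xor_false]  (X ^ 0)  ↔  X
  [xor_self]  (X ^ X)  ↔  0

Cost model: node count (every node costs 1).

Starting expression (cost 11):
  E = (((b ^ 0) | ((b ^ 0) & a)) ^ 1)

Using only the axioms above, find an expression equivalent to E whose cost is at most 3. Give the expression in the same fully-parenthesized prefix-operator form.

(b ^ 1)   [cost 3]

(1) (b ^ 0)  =[xor_false →]=  b    ⊢ ((b | ((b ^ 0) & a)) ^ 1)
(2) (b ^ 0)  =[xor_false →]=  b    ⊢ ((b | (b & a)) ^ 1)
(3) (b | (b & a))  =[absorb_or →]=  b    ⊢ cost 3, within 3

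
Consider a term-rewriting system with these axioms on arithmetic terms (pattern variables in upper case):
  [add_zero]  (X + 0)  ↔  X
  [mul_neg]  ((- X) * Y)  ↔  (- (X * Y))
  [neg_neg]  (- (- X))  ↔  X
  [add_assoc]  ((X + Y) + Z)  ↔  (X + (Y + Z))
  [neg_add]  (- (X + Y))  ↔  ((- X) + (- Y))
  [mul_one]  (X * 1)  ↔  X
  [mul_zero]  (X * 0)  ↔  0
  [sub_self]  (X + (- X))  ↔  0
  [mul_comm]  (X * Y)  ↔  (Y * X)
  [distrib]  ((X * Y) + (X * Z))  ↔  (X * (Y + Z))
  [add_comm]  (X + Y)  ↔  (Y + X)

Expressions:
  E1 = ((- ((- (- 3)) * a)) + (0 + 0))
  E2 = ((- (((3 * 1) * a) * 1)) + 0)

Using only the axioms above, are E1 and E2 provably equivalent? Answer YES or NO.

(1) (- (- 3))  =[neg_neg →]=  3    ⊢ ((- (3 * a)) + (0 + 0))
(2) (0 + 0)  =[add_zero →]=  0    ⊢ ((- (3 * a)) + 0)
(3) 3  =[mul_one ←]=  (3 * 1)    ⊢ ((- ((3 * 1) * a)) + 0)
(4) ((3 * 1) * a)  =[mul_one ←]=  (((3 * 1) * a) * 1)    ⊢ E2

YES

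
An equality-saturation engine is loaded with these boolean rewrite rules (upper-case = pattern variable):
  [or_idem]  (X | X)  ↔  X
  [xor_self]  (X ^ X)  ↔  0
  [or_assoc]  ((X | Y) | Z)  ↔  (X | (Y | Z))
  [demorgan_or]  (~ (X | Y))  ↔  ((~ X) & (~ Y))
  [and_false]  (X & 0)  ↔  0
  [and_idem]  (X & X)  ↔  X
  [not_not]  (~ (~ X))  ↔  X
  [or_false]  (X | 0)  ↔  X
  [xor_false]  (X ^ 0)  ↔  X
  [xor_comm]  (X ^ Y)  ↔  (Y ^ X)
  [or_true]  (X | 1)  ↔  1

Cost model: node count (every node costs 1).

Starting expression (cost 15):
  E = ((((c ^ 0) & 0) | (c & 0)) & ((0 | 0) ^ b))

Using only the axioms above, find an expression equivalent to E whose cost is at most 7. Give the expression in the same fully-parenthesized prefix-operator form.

step 1: or_idem (→) rewrites (0 | 0) into 0, now ((((c ^ 0) & 0) | (c & 0)) & (0 ^ b))
step 2: xor_false (→) rewrites (c ^ 0) into c, now (((c & 0) | (c & 0)) & (0 ^ b))
step 3: or_idem (→) rewrites ((c & 0) | (c & 0)) into (c & 0), reaching cost 7 (bound 7)

((c & 0) & (0 ^ b))   [cost 7]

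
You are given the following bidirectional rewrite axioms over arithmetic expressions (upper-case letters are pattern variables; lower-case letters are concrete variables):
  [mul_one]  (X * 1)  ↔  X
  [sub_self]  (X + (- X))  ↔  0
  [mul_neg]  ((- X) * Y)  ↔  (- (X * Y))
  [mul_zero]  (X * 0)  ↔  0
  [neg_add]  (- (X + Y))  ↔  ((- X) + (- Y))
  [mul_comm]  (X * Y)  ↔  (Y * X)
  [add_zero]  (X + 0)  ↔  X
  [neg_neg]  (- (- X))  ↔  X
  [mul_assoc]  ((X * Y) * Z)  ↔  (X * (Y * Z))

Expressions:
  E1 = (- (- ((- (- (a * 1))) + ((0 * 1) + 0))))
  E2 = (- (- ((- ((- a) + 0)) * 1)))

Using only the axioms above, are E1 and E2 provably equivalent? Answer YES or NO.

1. [neg_neg →] (- (- ((- (- (a * 1))) + ((0 * 1) + 0))))  →  ((- (- (a * 1))) + ((0 * 1) + 0))
2. [mul_one →] (a * 1)  →  a;  E1 = ((- (- a)) + ((0 * 1) + 0))
3. [add_zero →] ((0 * 1) + 0)  →  (0 * 1);  E1 = ((- (- a)) + (0 * 1))
4. [mul_one →] (0 * 1)  →  0;  E1 = ((- (- a)) + 0)
5. [add_zero →] ((- (- a)) + 0)  →  (- (- a))
6. [neg_neg ←] (- (- a))  →  (- (- (- (- a))))
7. [add_zero ←] (- a)  →  ((- a) + 0);  E1 = (- (- (- ((- a) + 0))))
8. [mul_one ←] (- ((- a) + 0))  →  ((- ((- a) + 0)) * 1);  this is E2

YES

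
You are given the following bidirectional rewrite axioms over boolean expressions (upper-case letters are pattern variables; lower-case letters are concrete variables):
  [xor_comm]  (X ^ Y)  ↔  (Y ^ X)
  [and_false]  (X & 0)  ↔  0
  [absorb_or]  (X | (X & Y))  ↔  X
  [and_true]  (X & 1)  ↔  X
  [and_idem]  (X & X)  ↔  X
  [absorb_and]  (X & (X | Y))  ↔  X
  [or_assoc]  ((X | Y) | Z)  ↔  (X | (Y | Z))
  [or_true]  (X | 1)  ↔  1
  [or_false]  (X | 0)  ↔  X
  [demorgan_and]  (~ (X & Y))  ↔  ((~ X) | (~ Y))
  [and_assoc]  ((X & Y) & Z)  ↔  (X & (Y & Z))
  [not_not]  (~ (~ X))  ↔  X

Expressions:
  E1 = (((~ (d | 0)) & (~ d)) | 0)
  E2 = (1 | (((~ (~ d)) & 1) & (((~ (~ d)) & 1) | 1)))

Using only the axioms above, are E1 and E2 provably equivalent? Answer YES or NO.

NO

Every axiom is a valid identity, so a rewrite proof would force E1 and E2 to agree under every assignment.
At d=1: E1 = 0 but E2 = 1; they differ, so no derivation exists.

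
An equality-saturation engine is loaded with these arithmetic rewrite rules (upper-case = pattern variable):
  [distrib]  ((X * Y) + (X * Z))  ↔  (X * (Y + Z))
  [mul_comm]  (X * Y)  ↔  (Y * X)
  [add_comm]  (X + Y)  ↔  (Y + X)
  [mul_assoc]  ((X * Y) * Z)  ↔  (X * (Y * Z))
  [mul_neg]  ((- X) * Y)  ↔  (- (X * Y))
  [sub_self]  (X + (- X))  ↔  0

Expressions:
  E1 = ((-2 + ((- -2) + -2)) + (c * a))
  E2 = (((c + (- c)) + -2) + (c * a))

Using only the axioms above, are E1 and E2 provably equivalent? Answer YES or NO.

(1) (-2 + ((- -2) + -2))  =[add_comm →]=  (((- -2) + -2) + -2)    ⊢ ((((- -2) + -2) + -2) + (c * a))
(2) (c * a)  =[mul_comm →]=  (a * c)    ⊢ ((((- -2) + -2) + -2) + (a * c))
(3) ((- -2) + -2)  =[add_comm →]=  (-2 + (- -2))    ⊢ (((-2 + (- -2)) + -2) + (a * c))
(4) (((-2 + (- -2)) + -2) + (a * c))  =[add_comm →]=  ((a * c) + ((-2 + (- -2)) + -2))
(5) (-2 + (- -2))  =[sub_self →]=  0    ⊢ ((a * c) + (0 + -2))
(6) (a * c)  =[mul_comm →]=  (c * a)    ⊢ ((c * a) + (0 + -2))
(7) 0  =[sub_self ←]=  (c + (- c))    ⊢ ((c * a) + ((c + (- c)) + -2))
(8) ((c + (- c)) + -2)  =[add_comm →]=  (-2 + (c + (- c)))    ⊢ ((c * a) + (-2 + (c + (- c))))
(9) ((c * a) + (-2 + (c + (- c))))  =[add_comm →]=  ((-2 + (c + (- c))) + (c * a))
(10) (-2 + (c + (- c)))  =[add_comm →]=  ((c + (- c)) + -2)    ⊢ E2

YES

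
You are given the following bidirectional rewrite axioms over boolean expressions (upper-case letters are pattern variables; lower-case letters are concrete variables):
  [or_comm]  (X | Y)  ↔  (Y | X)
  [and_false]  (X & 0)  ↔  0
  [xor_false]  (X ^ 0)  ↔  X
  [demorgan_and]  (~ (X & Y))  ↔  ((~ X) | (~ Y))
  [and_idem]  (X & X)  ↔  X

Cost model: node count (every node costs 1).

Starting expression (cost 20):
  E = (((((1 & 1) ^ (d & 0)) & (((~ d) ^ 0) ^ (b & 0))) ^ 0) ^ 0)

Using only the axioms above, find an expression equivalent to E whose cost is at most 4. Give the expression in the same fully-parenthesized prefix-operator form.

(1) (((((1 & 1) ^ (d & 0)) & (((~ d) ^ 0) ^ (b & 0))) ^ 0) ^ 0)  =[xor_false →]=  ((((1 & 1) ^ (d & 0)) & (((~ d) ^ 0) ^ (b & 0))) ^ 0)
(2) (d & 0)  =[and_false →]=  0    ⊢ ((((1 & 1) ^ 0) & (((~ d) ^ 0) ^ (b & 0))) ^ 0)
(3) (1 & 1)  =[and_idem →]=  1    ⊢ (((1 ^ 0) & (((~ d) ^ 0) ^ (b & 0))) ^ 0)
(4) (1 ^ 0)  =[xor_false →]=  1    ⊢ ((1 & (((~ d) ^ 0) ^ (b & 0))) ^ 0)
(5) ((~ d) ^ 0)  =[xor_false →]=  (~ d)    ⊢ ((1 & ((~ d) ^ (b & 0))) ^ 0)
(6) ((1 & ((~ d) ^ (b & 0))) ^ 0)  =[xor_false →]=  (1 & ((~ d) ^ (b & 0)))
(7) (b & 0)  =[and_false →]=  0    ⊢ (1 & ((~ d) ^ 0))
(8) ((~ d) ^ 0)  =[xor_false →]=  (~ d)    ⊢ cost 4, within 4

(1 & (~ d))   [cost 4]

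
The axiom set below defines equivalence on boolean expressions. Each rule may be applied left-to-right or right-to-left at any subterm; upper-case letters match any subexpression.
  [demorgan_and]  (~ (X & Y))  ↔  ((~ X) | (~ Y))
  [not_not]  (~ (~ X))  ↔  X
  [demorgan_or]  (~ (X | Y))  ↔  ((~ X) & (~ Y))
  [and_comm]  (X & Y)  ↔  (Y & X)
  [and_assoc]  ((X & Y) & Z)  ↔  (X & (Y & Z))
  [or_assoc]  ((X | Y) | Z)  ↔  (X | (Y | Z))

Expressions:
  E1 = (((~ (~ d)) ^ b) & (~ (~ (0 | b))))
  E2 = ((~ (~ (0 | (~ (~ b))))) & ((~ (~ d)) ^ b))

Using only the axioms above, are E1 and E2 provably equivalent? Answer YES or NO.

1. [not_not →] (~ (~ (0 | b)))  →  (0 | b);  E1 = (((~ (~ d)) ^ b) & (0 | b))
2. [not_not →] (~ (~ d))  →  d;  E1 = ((d ^ b) & (0 | b))
3. [and_comm →] ((d ^ b) & (0 | b))  →  ((0 | b) & (d ^ b))
4. [not_not ←] b  →  (~ (~ b));  E1 = ((0 | (~ (~ b))) & (d ^ b))
5. [not_not ←] d  →  (~ (~ d));  E1 = ((0 | (~ (~ b))) & ((~ (~ d)) ^ b))
6. [not_not ←] (0 | (~ (~ b)))  →  (~ (~ (0 | (~ (~ b)))));  this is E2

YES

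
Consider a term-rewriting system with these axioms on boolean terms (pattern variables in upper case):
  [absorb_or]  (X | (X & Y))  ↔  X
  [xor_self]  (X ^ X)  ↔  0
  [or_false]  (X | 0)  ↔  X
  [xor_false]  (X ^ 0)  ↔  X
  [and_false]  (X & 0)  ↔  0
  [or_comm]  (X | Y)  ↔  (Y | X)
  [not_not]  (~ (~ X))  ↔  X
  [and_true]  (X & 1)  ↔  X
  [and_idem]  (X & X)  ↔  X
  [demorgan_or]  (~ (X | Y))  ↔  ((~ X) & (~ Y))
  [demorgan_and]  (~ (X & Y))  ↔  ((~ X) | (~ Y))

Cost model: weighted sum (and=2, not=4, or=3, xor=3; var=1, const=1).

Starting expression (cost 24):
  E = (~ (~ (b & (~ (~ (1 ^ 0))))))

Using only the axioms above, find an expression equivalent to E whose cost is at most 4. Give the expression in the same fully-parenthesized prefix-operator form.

1. [not_not →] (~ (~ (b & (~ (~ (1 ^ 0))))))  →  (b & (~ (~ (1 ^ 0))))
2. [xor_false →] (1 ^ 0)  →  1;  E = (b & (~ (~ 1)))
3. [not_not →] (~ (~ 1))  →  1;  cost 4 ≤ 4, done

(b & 1)   [cost 4]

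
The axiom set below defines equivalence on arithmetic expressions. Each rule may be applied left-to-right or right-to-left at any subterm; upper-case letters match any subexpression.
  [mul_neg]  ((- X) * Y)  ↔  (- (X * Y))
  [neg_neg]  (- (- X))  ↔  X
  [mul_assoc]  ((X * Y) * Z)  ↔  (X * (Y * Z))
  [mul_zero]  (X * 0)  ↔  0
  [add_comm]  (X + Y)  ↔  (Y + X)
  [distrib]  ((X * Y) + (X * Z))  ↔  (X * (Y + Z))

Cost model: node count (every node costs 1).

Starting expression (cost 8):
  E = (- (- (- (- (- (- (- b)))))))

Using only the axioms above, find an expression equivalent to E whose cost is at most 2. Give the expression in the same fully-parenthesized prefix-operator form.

step 1: neg_neg (→) rewrites (- (- (- b))) into (- b), now (- (- (- (- (- b)))))
step 2: neg_neg (→) rewrites (- (- (- b))) into (- b), now (- (- (- b)))
step 3: neg_neg (→) rewrites (- (- b)) into b, reaching cost 2 (bound 2)

(- b)   [cost 2]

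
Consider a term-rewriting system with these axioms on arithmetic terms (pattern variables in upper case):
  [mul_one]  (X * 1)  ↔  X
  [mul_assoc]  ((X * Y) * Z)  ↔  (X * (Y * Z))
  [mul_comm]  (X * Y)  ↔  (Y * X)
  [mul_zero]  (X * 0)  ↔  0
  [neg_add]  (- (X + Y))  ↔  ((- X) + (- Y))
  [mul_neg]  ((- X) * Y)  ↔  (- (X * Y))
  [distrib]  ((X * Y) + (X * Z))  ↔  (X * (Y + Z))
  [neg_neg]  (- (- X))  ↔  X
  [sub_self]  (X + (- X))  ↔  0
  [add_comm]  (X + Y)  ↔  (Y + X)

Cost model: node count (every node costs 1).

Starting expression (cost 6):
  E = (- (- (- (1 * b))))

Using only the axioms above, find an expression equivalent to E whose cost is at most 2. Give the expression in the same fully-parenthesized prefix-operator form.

(1) (- (- (1 * b)))  =[neg_neg →]=  (1 * b)    ⊢ (- (1 * b))
(2) (1 * b)  =[mul_comm →]=  (b * 1)    ⊢ (- (b * 1))
(3) (b * 1)  =[mul_one →]=  b    ⊢ cost 2, within 2

(- b)   [cost 2]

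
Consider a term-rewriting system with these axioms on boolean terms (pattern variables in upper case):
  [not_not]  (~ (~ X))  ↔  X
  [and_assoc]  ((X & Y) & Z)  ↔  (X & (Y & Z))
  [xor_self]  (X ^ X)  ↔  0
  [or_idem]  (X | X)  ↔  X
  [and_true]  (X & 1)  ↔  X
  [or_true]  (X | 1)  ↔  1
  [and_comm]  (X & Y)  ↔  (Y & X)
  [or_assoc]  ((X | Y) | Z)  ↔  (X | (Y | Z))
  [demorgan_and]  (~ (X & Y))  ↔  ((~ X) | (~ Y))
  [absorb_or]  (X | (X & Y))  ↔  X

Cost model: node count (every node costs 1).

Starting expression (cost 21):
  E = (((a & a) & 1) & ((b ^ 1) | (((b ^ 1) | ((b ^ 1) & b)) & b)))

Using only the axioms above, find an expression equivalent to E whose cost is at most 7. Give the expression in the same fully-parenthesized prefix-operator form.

step 1: absorb_or (→) rewrites ((b ^ 1) | ((b ^ 1) & b)) into (b ^ 1), now (((a & a) & 1) & ((b ^ 1) | ((b ^ 1) & b)))
step 2: absorb_or (→) rewrites ((b ^ 1) | ((b ^ 1) & b)) into (b ^ 1), now (((a & a) & 1) & (b ^ 1))
step 3: and_true (→) rewrites ((a & a) & 1) into (a & a), reaching cost 7 (bound 7)

((a & a) & (b ^ 1))   [cost 7]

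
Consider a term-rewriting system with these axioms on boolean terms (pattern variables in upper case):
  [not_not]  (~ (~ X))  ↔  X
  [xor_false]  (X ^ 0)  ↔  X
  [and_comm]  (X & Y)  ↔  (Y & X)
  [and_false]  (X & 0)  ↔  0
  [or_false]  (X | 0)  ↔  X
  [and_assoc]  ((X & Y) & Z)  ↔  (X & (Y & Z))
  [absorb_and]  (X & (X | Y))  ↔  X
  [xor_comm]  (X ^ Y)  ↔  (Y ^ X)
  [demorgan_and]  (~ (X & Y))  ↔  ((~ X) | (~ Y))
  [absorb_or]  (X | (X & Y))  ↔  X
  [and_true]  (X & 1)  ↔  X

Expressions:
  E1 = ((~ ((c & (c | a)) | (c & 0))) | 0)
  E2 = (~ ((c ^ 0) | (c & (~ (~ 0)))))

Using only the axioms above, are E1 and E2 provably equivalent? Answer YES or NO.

1. [absorb_and →] (c & (c | a))  →  c;  E1 = ((~ (c | (c & 0))) | 0)
2. [absorb_or →] (c | (c & 0))  →  c;  E1 = ((~ c) | 0)
3. [or_false →] ((~ c) | 0)  →  (~ c)
4. [absorb_or ←] c  →  (c | (c & 0));  E1 = (~ (c | (c & 0)))
5. [not_not ←] 0  →  (~ (~ 0));  E1 = (~ (c | (c & (~ (~ 0)))))
6. [xor_false ←] c  →  (c ^ 0);  this is E2

YES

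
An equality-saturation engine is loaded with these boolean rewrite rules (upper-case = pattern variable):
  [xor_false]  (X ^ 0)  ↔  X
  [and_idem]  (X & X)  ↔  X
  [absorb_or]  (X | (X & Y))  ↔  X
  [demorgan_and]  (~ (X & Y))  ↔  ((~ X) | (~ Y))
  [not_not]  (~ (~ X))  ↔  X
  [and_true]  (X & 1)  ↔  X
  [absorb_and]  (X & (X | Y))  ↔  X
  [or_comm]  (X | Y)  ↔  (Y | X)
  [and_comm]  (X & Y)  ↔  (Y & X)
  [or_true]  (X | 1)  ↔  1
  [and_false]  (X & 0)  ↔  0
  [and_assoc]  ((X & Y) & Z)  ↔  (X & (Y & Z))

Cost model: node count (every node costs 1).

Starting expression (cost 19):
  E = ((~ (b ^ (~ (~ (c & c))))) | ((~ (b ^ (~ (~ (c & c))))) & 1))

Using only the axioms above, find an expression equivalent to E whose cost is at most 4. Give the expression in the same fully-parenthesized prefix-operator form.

(~ (b ^ c))   [cost 4]

(1) ((~ (b ^ (~ (~ (c & c))))) | ((~ (b ^ (~ (~ (c & c))))) & 1))  =[absorb_or →]=  (~ (b ^ (~ (~ (c & c)))))
(2) (~ (~ (c & c)))  =[not_not →]=  (c & c)    ⊢ (~ (b ^ (c & c)))
(3) (c & c)  =[and_idem →]=  c    ⊢ cost 4, within 4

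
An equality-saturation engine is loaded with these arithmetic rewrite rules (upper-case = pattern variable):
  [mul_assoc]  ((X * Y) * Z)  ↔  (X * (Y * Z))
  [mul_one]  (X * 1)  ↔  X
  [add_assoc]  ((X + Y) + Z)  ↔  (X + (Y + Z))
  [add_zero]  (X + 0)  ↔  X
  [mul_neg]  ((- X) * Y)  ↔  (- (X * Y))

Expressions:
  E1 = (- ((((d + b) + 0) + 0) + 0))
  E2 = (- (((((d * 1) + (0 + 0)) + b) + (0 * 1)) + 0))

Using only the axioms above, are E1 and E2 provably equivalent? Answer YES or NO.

YES

(1) ((((d + b) + 0) + 0) + 0)  =[add_zero →]=  (((d + b) + 0) + 0)    ⊢ (- (((d + b) + 0) + 0))
(2) ((d + b) + 0)  =[add_zero →]=  (d + b)    ⊢ (- ((d + b) + 0))
(3) 0  =[mul_one ←]=  (0 * 1)    ⊢ (- ((d + b) + (0 * 1)))
(4) d  =[mul_one ←]=  (d * 1)    ⊢ (- (((d * 1) + b) + (0 * 1)))
(5) (d * 1)  =[add_zero ←]=  ((d * 1) + 0)    ⊢ (- ((((d * 1) + 0) + b) + (0 * 1)))
(6) 0  =[add_zero ←]=  (0 + 0)    ⊢ (- ((((d * 1) + (0 + 0)) + b) + (0 * 1)))
(7) ((((d * 1) + (0 + 0)) + b) + (0 * 1))  =[add_zero ←]=  (((((d * 1) + (0 + 0)) + b) + (0 * 1)) + 0)    ⊢ E2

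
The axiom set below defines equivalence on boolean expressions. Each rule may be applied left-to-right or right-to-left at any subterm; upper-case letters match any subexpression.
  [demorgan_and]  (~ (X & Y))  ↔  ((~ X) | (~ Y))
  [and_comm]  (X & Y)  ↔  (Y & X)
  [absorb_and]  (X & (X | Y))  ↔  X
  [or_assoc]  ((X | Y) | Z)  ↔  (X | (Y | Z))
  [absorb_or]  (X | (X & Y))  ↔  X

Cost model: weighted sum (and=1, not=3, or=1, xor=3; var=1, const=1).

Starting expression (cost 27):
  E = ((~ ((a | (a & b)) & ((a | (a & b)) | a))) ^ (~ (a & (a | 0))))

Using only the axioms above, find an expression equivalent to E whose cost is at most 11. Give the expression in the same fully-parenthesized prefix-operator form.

(1) ((a | (a & b)) & ((a | (a & b)) | a))  =[absorb_and →]=  (a | (a & b))    ⊢ ((~ (a | (a & b))) ^ (~ (a & (a | 0))))
(2) (a | (a & b))  =[absorb_or →]=  a    ⊢ ((~ a) ^ (~ (a & (a | 0))))
(3) (a & (a | 0))  =[absorb_and →]=  a    ⊢ cost 11, within 11

((~ a) ^ (~ a))   [cost 11]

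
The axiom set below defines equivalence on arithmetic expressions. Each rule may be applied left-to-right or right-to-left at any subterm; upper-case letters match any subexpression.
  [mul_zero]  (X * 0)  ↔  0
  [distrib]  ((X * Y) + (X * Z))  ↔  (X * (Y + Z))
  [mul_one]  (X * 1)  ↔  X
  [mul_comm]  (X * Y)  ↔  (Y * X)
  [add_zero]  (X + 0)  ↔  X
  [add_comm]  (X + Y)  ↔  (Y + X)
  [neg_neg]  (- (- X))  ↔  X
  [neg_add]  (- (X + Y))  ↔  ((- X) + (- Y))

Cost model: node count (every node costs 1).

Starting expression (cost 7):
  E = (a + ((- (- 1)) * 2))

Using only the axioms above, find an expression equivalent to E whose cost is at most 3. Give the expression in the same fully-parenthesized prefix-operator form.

(1) (- (- 1))  =[neg_neg →]=  1    ⊢ (a + (1 * 2))
(2) (1 * 2)  =[mul_comm →]=  (2 * 1)    ⊢ (a + (2 * 1))
(3) (2 * 1)  =[mul_one →]=  2    ⊢ cost 3, within 3

(a + 2)   [cost 3]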